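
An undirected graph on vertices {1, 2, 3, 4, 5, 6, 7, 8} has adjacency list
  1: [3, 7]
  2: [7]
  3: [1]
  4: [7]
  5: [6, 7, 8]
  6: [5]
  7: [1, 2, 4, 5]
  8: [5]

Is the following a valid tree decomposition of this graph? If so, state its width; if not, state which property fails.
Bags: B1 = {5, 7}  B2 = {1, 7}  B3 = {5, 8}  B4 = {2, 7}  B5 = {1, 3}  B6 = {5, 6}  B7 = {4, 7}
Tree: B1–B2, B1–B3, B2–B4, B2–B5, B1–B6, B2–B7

Every vertex of G appears in some bag (union = {1, 2, 3, 4, 5, 6, 7, 8}); every edge is covered by a bag; and for each vertex v the set of bags containing v is connected in the bag tree. The decomposition is therefore valid. The largest bag has 2 vertices, so the width is 1.

Yes; width 1.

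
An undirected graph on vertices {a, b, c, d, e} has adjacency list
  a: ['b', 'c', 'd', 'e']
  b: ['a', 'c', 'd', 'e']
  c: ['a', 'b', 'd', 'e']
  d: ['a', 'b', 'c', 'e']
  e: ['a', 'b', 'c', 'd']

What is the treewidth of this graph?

A width-4 tree decomposition is:
Bags: B1 = {a, b, c, d, e}
Tree: (single bag)
With just one bag of size 5, the width is 5 − 1 = 4, so tw(G) ≤ 4. For the lower bound, the 5 vertices {a, b, c, d, e} are pairwise adjacent, and any tree decomposition puts a clique entirely inside one bag — forcing width ≥ 4. Therefore the treewidth is 4.

4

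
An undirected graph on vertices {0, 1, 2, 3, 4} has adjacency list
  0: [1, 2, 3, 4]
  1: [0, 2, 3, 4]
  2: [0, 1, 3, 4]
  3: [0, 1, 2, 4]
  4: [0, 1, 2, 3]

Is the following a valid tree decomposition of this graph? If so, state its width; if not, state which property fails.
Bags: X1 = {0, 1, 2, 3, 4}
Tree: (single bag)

Yes; width 4.

Checking the three conditions: (i) the bags cover all of {0, 1, 2, 3, 4}; (ii) for each edge, some bag contains both endpoints; (iii) the bags containing any fixed vertex form a subtree. All hold, so the decomposition is valid with width 5 − 1 = 4.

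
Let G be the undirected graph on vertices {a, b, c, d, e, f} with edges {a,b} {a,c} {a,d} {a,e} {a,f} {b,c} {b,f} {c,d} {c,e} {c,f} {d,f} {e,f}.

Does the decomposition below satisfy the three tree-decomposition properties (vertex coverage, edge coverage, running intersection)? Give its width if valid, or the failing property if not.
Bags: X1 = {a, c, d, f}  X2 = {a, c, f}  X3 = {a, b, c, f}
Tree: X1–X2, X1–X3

No — vertex e appears in no bag.

A tree decomposition must satisfy three properties: every vertex lies in some bag; for every edge, both endpoints lie together in some bag; and for every vertex, the bags containing it form a connected subtree. Here vertex e appears in no bag, so the decomposition is invalid.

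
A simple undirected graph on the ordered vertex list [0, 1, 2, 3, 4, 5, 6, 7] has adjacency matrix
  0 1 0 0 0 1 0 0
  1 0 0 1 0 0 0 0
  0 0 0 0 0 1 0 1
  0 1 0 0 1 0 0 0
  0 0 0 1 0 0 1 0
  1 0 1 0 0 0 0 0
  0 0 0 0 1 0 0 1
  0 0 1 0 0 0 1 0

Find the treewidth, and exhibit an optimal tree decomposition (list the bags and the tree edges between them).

Treewidth 2.
One optimal decomposition is:
Bags: B1 = {0, 1, 3}  B2 = {0, 3, 4}  B3 = {0, 4, 6}  B4 = {0, 6, 7}  B5 = {0, 2, 7}  B6 = {0, 2, 5}
Tree: B1–B2, B2–B3, B3–B4, B4–B5, B5–B6

The largest bag has 3 vertices, giving width 2; this decomposition certifies tw(G) ≤ 2. For the lower bound, G contains the cycle 0–1–3–4–6–7–2–5–0, so G is not a forest; only forests have treewidth ≤ 1, hence tw(G) ≥ 2. Combining the bounds, tw(G) = 2.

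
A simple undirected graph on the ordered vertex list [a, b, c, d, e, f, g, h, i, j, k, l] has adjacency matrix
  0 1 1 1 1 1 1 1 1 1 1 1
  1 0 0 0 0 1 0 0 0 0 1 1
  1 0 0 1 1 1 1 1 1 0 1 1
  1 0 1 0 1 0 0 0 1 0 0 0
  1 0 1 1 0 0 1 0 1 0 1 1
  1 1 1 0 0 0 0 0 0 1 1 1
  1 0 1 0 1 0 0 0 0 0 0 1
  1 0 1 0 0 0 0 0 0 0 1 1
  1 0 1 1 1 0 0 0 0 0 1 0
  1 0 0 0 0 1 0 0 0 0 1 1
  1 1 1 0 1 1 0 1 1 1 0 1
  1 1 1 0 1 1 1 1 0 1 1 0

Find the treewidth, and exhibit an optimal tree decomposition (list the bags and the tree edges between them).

Treewidth 4.
Bags: B1 = {a, c, e, k, l}  B2 = {a, c, f, k, l}  B3 = {a, c, e, i, k}  B4 = {a, c, h, k, l}  B5 = {a, c, d, e, i}  B6 = {a, f, j, k, l}  B7 = {a, c, e, g, l}  B8 = {a, b, f, k, l}
Tree: B1–B2, B1–B3, B1–B4, B3–B5, B2–B6, B1–B7, B6–B8

The largest bag has 5 vertices, giving width 4; this decomposition certifies tw(G) ≤ 4. On the other hand G contains the 5-clique {a, c, d, e, i}. A clique must lie in a single bag of any decomposition, so no decomposition can have width below 4. Hence tw(G) = 4 exactly.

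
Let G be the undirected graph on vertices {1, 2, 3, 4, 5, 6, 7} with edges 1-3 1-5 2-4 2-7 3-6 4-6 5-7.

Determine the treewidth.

A width-2 tree decomposition is:
Bags: B1 = {2, 5, 7}  B2 = {1, 2, 5}  B3 = {1, 2, 3}  B4 = {2, 3, 6}  B5 = {2, 4, 6}
Tree: B1–B2, B2–B3, B3–B4, B4–B5
The largest bag has 3 vertices, giving width 2; this decomposition certifies tw(G) ≤ 2. For the lower bound, G contains the cycle 2–7–5–1–3–6–4–2, so G is not a forest; only forests have treewidth ≤ 1, hence tw(G) ≥ 2. The upper and lower bounds meet at 2, so that is the treewidth.

2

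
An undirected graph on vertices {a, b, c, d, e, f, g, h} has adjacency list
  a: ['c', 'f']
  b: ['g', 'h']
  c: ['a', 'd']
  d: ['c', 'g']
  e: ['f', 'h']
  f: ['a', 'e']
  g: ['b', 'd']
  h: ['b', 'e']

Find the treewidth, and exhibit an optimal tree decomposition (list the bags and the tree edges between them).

Treewidth 2.
One such decomposition:
Bags: B1 = {a, c, f}  B2 = {c, d, f}  B3 = {d, f, g}  B4 = {b, f, g}  B5 = {b, f, h}  B6 = {e, f, h}
Tree: B1–B2, B2–B3, B3–B4, B4–B5, B5–B6

The largest bag has 3 vertices, giving width 2; this decomposition certifies tw(G) ≤ 2. For the lower bound, G contains the cycle f–a–c–d–g–b–h–e–f, so G is not a forest; only forests have treewidth ≤ 1, hence tw(G) ≥ 2. The upper and lower bounds meet at 2, so that is the treewidth.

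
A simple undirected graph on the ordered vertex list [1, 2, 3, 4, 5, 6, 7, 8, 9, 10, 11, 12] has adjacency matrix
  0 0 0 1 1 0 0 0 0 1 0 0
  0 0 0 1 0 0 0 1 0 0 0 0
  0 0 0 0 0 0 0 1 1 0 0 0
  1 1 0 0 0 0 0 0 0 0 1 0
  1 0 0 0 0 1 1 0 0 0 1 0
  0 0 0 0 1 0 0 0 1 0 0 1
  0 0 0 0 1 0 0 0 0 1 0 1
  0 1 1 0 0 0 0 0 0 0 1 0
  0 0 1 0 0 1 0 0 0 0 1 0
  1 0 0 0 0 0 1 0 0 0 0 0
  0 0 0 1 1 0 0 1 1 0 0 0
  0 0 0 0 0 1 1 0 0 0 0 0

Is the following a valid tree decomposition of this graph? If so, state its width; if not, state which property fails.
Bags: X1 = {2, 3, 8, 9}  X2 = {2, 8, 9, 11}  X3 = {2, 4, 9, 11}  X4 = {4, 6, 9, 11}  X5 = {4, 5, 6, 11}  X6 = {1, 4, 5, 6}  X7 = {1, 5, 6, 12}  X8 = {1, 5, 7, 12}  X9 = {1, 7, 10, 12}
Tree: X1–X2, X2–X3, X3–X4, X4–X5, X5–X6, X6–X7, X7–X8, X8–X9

Every vertex of G appears in some bag (union = {1, 2, 3, 4, 5, 6, 7, 8, 9, 10, 11, 12}); every edge is covered by a bag; and for each vertex v the set of bags containing v is connected in the bag tree. The decomposition is therefore valid. The largest bag has 4 vertices, so the width is 3.

Yes; width 3.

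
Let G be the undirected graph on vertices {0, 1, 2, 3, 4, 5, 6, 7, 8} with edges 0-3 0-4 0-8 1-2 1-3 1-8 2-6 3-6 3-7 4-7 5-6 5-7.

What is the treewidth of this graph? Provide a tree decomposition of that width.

Treewidth 3.
Bags: B1 = {0, 1, 2, 8}  B2 = {0, 1, 2, 3}  B3 = {0, 2, 3, 6}  B4 = {0, 3, 4, 6}  B5 = {3, 4, 6, 7}  B6 = {4, 5, 6, 7}
Tree: B1–B2, B2–B3, B3–B4, B4–B5, B5–B6

Each bag holds 4 vertices, so the decomposition has width 3, which upper-bounds the treewidth. For the lower bound: the 4 vertex sets {1,2,8}, {0}, {3}, {4,5,6,7} are disjoint, each induces a connected subgraph, and every pair is joined by at least one edge of G. Contracting each set to a single vertex therefore yields K_{4} as a minor, and since treewidth is minor-monotone, tw(G) ≥ tw(K_{4}) = 3. The upper and lower bounds meet at 3, so that is the treewidth.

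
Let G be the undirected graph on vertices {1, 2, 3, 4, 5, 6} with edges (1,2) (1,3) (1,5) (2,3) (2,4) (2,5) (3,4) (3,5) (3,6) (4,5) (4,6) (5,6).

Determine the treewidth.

3

A width-3 tree decomposition is:
Bags: B1 = {2, 3, 4, 5}  B2 = {1, 2, 3, 5}  B3 = {3, 4, 5, 6}
Tree: B1–B2, B1–B3
The largest bag has 4 vertices, giving width 3; this decomposition certifies tw(G) ≤ 3. For the lower bound, the 4 vertices {1, 2, 3, 5} are pairwise adjacent, and any tree decomposition puts a clique entirely inside one bag — forcing width ≥ 3. Therefore the treewidth is 3.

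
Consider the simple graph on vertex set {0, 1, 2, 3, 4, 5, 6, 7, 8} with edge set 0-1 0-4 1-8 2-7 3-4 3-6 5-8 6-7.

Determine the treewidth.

1

A width-1 tree decomposition is:
Bags: B1 = {5, 8}  B2 = {1, 8}  B3 = {0, 1}  B4 = {0, 4}  B5 = {3, 4}  B6 = {3, 6}  B7 = {6, 7}  B8 = {2, 7}
Tree: B1–B2, B2–B3, B3–B4, B4–B5, B5–B6, B6–B7, B7–B8
Each bag holds 2 vertices, so the decomposition has width 1, which upper-bounds the treewidth. Any graph with an edge has treewidth ≥ 1, and G has the edge 5–8. The upper and lower bounds meet at 1, so that is the treewidth.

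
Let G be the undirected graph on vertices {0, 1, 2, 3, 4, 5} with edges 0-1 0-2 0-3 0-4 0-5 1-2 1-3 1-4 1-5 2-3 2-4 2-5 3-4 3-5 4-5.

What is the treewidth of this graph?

5

A width-5 tree decomposition is:
Bags: B1 = {0, 1, 2, 3, 4, 5}
Tree: (single bag)
A single bag containing all 6 vertices is trivially a valid decomposition of width 5. For the lower bound, the 6 vertices {0, 1, 2, 3, 4, 5} are pairwise adjacent, and any tree decomposition puts a clique entirely inside one bag — forcing width ≥ 5. The upper and lower bounds meet at 5, so that is the treewidth.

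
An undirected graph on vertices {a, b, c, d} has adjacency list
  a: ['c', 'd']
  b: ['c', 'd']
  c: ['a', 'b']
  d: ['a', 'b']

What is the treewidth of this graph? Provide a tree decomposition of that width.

Treewidth 2.
One optimal decomposition is:
Bags: B1 = {b, c, d}  B2 = {a, c, d}
Tree: B1–B2

The largest bag has 3 vertices, giving width 2; this decomposition certifies tw(G) ≤ 2. The edges d–b–c–a–d form a cycle, so G is not a tree and its treewidth is at least 2. Combining the bounds, tw(G) = 2.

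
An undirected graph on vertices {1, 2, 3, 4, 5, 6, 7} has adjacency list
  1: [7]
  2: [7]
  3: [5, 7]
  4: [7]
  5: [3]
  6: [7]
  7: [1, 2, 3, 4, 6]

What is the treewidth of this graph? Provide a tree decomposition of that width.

Treewidth 1.
Bags: B1 = {2, 7}  B2 = {6, 7}  B3 = {3, 7}  B4 = {3, 5}  B5 = {1, 7}  B6 = {4, 7}
Tree: B1–B2, B1–B3, B3–B4, B2–B5, B2–B6

Each bag holds 2 vertices, so the decomposition has width 1, which upper-bounds the treewidth. Since G has at least one edge (e.g. 2–7), it is not an edgeless graph, so tw(G) ≥ 1. The upper and lower bounds meet at 1, so that is the treewidth.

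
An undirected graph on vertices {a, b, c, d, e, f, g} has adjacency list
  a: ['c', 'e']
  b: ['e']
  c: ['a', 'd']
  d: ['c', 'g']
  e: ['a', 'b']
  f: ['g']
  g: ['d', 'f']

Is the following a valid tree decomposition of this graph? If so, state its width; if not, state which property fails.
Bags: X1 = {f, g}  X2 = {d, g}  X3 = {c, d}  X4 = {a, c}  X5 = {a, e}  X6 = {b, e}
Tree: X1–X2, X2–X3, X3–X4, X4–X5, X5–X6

Vertex coverage: the bags together contain {a, b, c, d, e, f, g}, the full vertex set. Edge coverage: each edge of G has both endpoints in at least one bag. Running intersection: for every vertex, the bags containing it form a connected subtree. All three properties hold, so this is a valid tree decomposition of width max|bag| − 1 = 1, and hence tw(G) ≤ 1.

Yes; width 1.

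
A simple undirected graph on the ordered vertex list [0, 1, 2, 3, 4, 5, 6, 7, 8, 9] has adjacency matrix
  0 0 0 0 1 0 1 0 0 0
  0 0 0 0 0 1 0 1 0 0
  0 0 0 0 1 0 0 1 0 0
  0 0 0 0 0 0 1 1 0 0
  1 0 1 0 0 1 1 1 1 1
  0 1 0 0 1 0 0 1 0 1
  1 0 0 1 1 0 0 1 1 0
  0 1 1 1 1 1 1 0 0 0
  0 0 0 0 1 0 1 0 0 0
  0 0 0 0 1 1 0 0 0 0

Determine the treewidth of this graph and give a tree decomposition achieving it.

Treewidth 2.
One optimal decomposition is:
Bags: B1 = {4, 6, 7}  B2 = {3, 6, 7}  B3 = {2, 4, 7}  B4 = {4, 5, 7}  B5 = {1, 5, 7}  B6 = {4, 5, 9}  B7 = {4, 6, 8}  B8 = {0, 4, 6}
Tree: B1–B2, B1–B3, B1–B4, B4–B5, B4–B6, B1–B7, B7–B8

Every bag has size at most 3, so the width is 3 − 1 = 2 and tw(G) ≤ 2. For the lower bound, the 3 vertices {1, 5, 7} are pairwise adjacent, and any tree decomposition puts a clique entirely inside one bag — forcing width ≥ 2. Therefore the treewidth is 2.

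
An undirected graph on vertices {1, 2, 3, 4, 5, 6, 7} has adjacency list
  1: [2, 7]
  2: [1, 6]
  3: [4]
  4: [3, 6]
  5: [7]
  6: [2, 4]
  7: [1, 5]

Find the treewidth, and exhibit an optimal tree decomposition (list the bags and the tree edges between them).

Each bag holds 2 vertices, so the decomposition has width 1, which upper-bounds the treewidth. G has an edge, so its treewidth is at least 1. The upper and lower bounds meet at 1, so that is the treewidth.

Treewidth 1.
One optimal decomposition is:
Bags: B1 = {3, 4}  B2 = {4, 6}  B3 = {2, 6}  B4 = {1, 2}  B5 = {1, 7}  B6 = {5, 7}
Tree: B1–B2, B2–B3, B3–B4, B4–B5, B5–B6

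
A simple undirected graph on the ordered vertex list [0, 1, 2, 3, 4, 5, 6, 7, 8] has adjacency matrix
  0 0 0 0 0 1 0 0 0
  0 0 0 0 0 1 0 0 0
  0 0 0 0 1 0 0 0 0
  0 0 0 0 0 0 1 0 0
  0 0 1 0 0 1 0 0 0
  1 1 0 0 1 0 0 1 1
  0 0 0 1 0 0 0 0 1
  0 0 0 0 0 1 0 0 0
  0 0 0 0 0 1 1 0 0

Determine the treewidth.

A width-1 tree decomposition is:
Bags: B1 = {5, 8}  B2 = {1, 5}  B3 = {5, 7}  B4 = {4, 5}  B5 = {6, 8}  B6 = {2, 4}  B7 = {0, 5}  B8 = {3, 6}
Tree: B1–B2, B1–B3, B2–B4, B1–B5, B4–B6, B2–B7, B5–B8
Each bag holds 2 vertices, so the decomposition has width 1, which upper-bounds the treewidth. G has an edge, so its treewidth is at least 1. The upper and lower bounds meet at 1, so that is the treewidth.

1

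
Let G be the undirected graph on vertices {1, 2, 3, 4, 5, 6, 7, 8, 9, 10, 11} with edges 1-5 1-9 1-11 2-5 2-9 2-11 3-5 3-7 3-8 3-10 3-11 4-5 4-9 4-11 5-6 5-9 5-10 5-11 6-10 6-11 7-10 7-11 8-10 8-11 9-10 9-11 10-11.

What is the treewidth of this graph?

3

A width-3 tree decomposition is:
Bags: B1 = {3, 5, 10, 11}  B2 = {5, 9, 10, 11}  B3 = {2, 5, 9, 11}  B4 = {4, 5, 9, 11}  B5 = {3, 8, 10, 11}  B6 = {3, 7, 10, 11}  B7 = {5, 6, 10, 11}  B8 = {1, 5, 9, 11}
Tree: B1–B2, B2–B3, B3–B4, B1–B5, B5–B6, B1–B7, B3–B8
Each bag holds 4 vertices, so the decomposition has width 3, which upper-bounds the treewidth. On the other hand G contains the 4-clique {3, 8, 10, 11}. A clique must lie in a single bag of any decomposition, so no decomposition can have width below 3. Hence tw(G) = 3 exactly.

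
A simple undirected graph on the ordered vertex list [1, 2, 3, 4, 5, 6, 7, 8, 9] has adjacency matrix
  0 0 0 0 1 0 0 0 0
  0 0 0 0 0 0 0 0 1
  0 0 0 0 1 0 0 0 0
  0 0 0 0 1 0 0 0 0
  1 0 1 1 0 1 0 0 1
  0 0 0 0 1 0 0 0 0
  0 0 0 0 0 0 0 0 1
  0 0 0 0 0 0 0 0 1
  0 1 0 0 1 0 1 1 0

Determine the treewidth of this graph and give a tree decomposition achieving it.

Treewidth 1.
One optimal decomposition is:
Bags: B1 = {5, 9}  B2 = {4, 5}  B3 = {7, 9}  B4 = {3, 5}  B5 = {2, 9}  B6 = {1, 5}  B7 = {8, 9}  B8 = {5, 6}
Tree: B1–B2, B1–B3, B1–B4, B1–B5, B4–B6, B1–B7, B6–B8

The largest bag has 2 vertices, giving width 1; this decomposition certifies tw(G) ≤ 1. G has an edge, so its treewidth is at least 1. Therefore the treewidth is 1.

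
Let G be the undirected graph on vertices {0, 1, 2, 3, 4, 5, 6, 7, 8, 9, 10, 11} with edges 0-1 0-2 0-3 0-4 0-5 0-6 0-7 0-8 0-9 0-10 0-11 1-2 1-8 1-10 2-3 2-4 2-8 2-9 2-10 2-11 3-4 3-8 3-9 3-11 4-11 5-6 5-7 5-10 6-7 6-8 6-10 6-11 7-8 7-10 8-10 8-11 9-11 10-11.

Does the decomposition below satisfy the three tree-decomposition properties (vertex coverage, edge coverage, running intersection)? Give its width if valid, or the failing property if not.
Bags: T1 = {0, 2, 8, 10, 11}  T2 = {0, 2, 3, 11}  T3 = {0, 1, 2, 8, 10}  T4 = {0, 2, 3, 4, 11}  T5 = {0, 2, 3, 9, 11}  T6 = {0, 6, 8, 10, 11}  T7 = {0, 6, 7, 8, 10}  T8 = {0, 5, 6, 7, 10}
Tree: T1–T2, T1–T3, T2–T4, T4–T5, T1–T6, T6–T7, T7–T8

No — edge (8,3) lies in no bag.

A tree decomposition must satisfy three properties: every vertex lies in some bag; for every edge, both endpoints lie together in some bag; and for every vertex, the bags containing it form a connected subtree. Here edge (8,3) lies in no bag, so the decomposition is invalid.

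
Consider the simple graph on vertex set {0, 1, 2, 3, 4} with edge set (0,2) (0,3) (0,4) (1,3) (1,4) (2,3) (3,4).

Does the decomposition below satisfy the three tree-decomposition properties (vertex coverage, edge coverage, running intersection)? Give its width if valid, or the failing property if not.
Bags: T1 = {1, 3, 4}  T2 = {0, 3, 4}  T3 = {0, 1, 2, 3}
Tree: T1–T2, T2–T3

No — bags containing vertex 1 are not connected in the tree.

A tree decomposition must satisfy three properties: every vertex lies in some bag; for every edge, both endpoints lie together in some bag; and for every vertex, the bags containing it form a connected subtree. Here bags containing vertex 1 are not connected in the tree, so the decomposition is invalid.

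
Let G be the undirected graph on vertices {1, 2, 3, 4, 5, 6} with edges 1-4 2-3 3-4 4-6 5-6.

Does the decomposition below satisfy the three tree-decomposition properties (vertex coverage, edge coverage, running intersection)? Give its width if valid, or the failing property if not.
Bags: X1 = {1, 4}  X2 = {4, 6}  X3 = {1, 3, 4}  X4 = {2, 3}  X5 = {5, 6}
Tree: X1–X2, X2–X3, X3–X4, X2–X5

No — bags containing vertex 1 are not connected in the tree.

A tree decomposition must satisfy three properties: every vertex lies in some bag; for every edge, both endpoints lie together in some bag; and for every vertex, the bags containing it form a connected subtree. Here bags containing vertex 1 are not connected in the tree, so the decomposition is invalid.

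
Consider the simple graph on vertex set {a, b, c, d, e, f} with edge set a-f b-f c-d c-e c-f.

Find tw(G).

A width-1 tree decomposition is:
Bags: B1 = {c, f}  B2 = {b, f}  B3 = {c, d}  B4 = {c, e}  B5 = {a, f}
Tree: B1–B2, B1–B3, B1–B4, B2–B5
Each bag holds 2 vertices, so the decomposition has width 1, which upper-bounds the treewidth. Any graph with an edge has treewidth ≥ 1, and G has the edge c–f. Hence tw(G) = 1 exactly.

1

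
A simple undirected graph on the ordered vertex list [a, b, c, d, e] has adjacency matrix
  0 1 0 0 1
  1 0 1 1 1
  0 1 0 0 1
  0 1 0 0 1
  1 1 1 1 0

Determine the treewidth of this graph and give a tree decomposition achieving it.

Treewidth 2.
Bags: B1 = {a, b, e}  B2 = {b, c, e}  B3 = {b, d, e}
Tree: B1–B2, B2–B3

Every bag has size at most 3, so the width is 3 − 1 = 2 and tw(G) ≤ 2. On the other hand G contains the 3-clique {b, d, e}. A clique must lie in a single bag of any decomposition, so no decomposition can have width below 2. Therefore the treewidth is 2.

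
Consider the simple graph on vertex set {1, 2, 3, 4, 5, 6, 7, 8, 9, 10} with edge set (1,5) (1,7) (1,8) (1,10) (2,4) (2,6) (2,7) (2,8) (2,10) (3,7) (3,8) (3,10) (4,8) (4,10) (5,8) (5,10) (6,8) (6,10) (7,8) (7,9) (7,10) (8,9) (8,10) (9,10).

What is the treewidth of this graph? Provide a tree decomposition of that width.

The largest bag has 4 vertices, giving width 3; this decomposition certifies tw(G) ≤ 3. For the lower bound, the 4 vertices {2, 4, 8, 10} are pairwise adjacent, and any tree decomposition puts a clique entirely inside one bag — forcing width ≥ 3. Combining the bounds, tw(G) = 3.

Treewidth 3.
One optimal decomposition is:
Bags: B1 = {7, 8, 9, 10}  B2 = {2, 7, 8, 10}  B3 = {1, 7, 8, 10}  B4 = {1, 5, 8, 10}  B5 = {2, 4, 8, 10}  B6 = {3, 7, 8, 10}  B7 = {2, 6, 8, 10}
Tree: B1–B2, B1–B3, B3–B4, B2–B5, B3–B6, B5–B7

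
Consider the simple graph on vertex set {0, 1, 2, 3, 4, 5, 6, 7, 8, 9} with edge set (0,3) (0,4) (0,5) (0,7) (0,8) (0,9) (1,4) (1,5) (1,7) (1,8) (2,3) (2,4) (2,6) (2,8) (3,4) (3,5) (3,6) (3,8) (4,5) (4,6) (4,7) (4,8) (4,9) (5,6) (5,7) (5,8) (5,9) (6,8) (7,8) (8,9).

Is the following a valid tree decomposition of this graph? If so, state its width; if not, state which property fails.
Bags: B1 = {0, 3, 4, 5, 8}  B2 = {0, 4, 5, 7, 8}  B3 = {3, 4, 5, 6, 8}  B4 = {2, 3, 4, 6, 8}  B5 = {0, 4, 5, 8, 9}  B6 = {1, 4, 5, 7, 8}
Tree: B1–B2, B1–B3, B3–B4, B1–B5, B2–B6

Checking the three conditions: (i) the bags cover all of {0, 1, 2, 3, 4, 5, 6, 7, 8, 9}; (ii) for each edge, some bag contains both endpoints; (iii) the bags containing any fixed vertex form a subtree. All hold, so the decomposition is valid with width 5 − 1 = 4.

Yes; width 4.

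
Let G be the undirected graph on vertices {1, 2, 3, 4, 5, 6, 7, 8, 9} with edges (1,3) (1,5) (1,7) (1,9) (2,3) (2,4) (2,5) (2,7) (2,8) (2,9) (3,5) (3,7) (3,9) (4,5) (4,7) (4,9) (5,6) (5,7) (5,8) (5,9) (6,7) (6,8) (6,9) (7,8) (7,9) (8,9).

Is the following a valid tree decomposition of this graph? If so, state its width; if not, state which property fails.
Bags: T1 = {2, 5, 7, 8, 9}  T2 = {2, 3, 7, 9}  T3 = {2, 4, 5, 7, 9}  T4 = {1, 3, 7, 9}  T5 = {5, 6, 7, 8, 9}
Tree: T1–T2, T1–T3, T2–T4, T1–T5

A tree decomposition must satisfy three properties: every vertex lies in some bag; for every edge, both endpoints lie together in some bag; and for every vertex, the bags containing it form a connected subtree. Here edge (5,3) lies in no bag, so the decomposition is invalid.

No — edge (5,3) lies in no bag.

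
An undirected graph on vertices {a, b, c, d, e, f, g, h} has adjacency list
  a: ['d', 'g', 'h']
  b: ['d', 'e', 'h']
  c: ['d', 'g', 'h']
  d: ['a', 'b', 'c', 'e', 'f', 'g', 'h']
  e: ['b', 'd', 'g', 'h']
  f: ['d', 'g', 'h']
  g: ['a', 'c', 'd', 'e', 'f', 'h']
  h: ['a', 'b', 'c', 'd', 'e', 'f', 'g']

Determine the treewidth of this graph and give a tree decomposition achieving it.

Every bag has size at most 4, so the width is 4 − 1 = 3 and tw(G) ≤ 3. On the other hand G contains the 4-clique {d, e, g, h}. A clique must lie in a single bag of any decomposition, so no decomposition can have width below 3. Therefore the treewidth is 3.

Treewidth 3.
One optimal decomposition is:
Bags: B1 = {c, d, g, h}  B2 = {a, d, g, h}  B3 = {d, e, g, h}  B4 = {b, d, e, h}  B5 = {d, f, g, h}
Tree: B1–B2, B1–B3, B3–B4, B3–B5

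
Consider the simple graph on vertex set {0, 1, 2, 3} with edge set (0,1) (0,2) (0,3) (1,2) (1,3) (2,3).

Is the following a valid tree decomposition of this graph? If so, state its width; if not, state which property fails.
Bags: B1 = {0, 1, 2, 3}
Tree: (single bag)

Yes; width 3.

Vertex coverage: the bags together contain {0, 1, 2, 3}, the full vertex set. Edge coverage: each edge of G has both endpoints in at least one bag. Running intersection: for every vertex, the bags containing it form a connected subtree. All three properties hold, so this is a valid tree decomposition of width max|bag| − 1 = 3, and hence tw(G) ≤ 3.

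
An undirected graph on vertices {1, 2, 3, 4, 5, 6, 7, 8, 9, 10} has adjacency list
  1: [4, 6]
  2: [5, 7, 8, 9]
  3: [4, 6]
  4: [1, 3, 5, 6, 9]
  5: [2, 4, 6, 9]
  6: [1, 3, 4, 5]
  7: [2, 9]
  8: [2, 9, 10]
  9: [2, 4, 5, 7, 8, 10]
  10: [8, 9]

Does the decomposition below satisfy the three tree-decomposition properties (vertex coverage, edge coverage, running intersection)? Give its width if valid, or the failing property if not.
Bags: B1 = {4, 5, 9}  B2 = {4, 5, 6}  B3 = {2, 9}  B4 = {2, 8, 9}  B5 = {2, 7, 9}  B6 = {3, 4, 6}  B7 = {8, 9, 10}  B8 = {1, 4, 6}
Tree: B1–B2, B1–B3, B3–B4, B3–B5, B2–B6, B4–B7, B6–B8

No — edge (5,2) lies in no bag.

A tree decomposition must satisfy three properties: every vertex lies in some bag; for every edge, both endpoints lie together in some bag; and for every vertex, the bags containing it form a connected subtree. Here edge (5,2) lies in no bag, so the decomposition is invalid.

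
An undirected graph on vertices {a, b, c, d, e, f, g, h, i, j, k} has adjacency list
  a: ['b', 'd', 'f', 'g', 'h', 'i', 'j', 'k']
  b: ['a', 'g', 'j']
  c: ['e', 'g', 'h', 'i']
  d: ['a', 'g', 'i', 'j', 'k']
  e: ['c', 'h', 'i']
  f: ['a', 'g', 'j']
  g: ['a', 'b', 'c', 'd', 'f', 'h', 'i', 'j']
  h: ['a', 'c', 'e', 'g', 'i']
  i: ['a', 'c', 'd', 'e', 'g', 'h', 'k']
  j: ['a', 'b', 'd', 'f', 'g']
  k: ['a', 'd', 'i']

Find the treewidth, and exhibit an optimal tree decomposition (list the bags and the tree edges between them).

Treewidth 3.
One such decomposition:
Bags: B1 = {a, d, g, j}  B2 = {a, d, g, i}  B3 = {a, g, h, i}  B4 = {a, f, g, j}  B5 = {a, b, g, j}  B6 = {a, d, i, k}  B7 = {c, g, h, i}  B8 = {c, e, h, i}
Tree: B1–B2, B2–B3, B1–B4, B1–B5, B2–B6, B3–B7, B7–B8

Each bag holds 4 vertices, so the decomposition has width 3, which upper-bounds the treewidth. Conversely, {c, g, h, i} is a clique of size 4, and the vertices of any clique must share a bag in every tree decomposition; so some bag has ≥ 4 vertices and tw(G) ≥ 3. Therefore the treewidth is 3.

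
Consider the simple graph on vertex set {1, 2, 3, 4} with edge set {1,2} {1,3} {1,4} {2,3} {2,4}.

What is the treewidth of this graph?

2

A width-2 tree decomposition is:
Bags: B1 = {1, 2, 3}  B2 = {1, 2, 4}
Tree: B1–B2
The largest bag has 3 vertices, giving width 2; this decomposition certifies tw(G) ≤ 2. Conversely, {1, 2, 3} is a clique of size 3, and the vertices of any clique must share a bag in every tree decomposition; so some bag has ≥ 3 vertices and tw(G) ≥ 2. Combining the bounds, tw(G) = 2.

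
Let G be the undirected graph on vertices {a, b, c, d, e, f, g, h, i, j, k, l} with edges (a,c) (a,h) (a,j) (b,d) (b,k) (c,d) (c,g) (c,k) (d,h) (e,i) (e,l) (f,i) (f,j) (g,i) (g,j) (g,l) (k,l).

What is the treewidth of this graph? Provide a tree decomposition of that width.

Treewidth 3.
Bags: B1 = {b, d, h, k}  B2 = {c, d, h, k}  B3 = {a, c, h, k}  B4 = {a, c, k, l}  B5 = {a, c, g, l}  B6 = {a, g, j, l}  B7 = {e, g, j, l}  B8 = {e, g, i, j}  B9 = {e, f, i, j}
Tree: B1–B2, B2–B3, B3–B4, B4–B5, B5–B6, B6–B7, B7–B8, B8–B9

Every bag has size at most 4, so the width is 4 − 1 = 3 and tw(G) ≤ 3. For the lower bound: the 4 vertex sets {b,d,h}, {k}, {c}, {a,g,j,l} are disjoint, each induces a connected subgraph, and every pair is joined by at least one edge of G. Contracting each set to a single vertex therefore yields K_{4} as a minor, and since treewidth is minor-monotone, tw(G) ≥ tw(K_{4}) = 3. Combining the bounds, tw(G) = 3.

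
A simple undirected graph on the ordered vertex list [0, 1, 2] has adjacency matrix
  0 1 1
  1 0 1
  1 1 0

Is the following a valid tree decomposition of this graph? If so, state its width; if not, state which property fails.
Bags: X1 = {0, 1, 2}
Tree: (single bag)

Yes; width 2.

Checking the three conditions: (i) the bags cover all of {0, 1, 2}; (ii) for each edge, some bag contains both endpoints; (iii) the bags containing any fixed vertex form a subtree. All hold, so the decomposition is valid with width 3 − 1 = 2.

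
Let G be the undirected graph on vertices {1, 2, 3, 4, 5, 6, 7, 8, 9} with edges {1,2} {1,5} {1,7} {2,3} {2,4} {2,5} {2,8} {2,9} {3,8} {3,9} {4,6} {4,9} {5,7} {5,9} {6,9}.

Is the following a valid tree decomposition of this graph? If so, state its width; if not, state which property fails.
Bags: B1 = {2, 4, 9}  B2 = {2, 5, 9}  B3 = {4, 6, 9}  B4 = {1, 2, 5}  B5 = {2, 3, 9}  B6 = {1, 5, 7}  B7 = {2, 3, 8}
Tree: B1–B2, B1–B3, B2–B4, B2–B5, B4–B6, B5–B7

Yes; width 2.

Vertex coverage: the bags together contain {1, 2, 3, 4, 5, 6, 7, 8, 9}, the full vertex set. Edge coverage: each edge of G has both endpoints in at least one bag. Running intersection: for every vertex, the bags containing it form a connected subtree. All three properties hold, so this is a valid tree decomposition of width max|bag| − 1 = 2, and hence tw(G) ≤ 2.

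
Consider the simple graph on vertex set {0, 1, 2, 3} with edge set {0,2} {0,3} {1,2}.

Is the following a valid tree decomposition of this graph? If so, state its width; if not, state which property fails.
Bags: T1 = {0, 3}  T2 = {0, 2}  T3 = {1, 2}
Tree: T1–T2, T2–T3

Checking the three conditions: (i) the bags cover all of {0, 1, 2, 3}; (ii) for each edge, some bag contains both endpoints; (iii) the bags containing any fixed vertex form a subtree. All hold, so the decomposition is valid with width 2 − 1 = 1.

Yes; width 1.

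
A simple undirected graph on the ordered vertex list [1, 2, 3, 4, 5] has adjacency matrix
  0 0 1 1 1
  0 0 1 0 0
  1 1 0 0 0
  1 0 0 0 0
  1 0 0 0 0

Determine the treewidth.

A width-1 tree decomposition is:
Bags: B1 = {1, 4}  B2 = {1, 5}  B3 = {1, 3}  B4 = {2, 3}
Tree: B1–B2, B1–B3, B3–B4
Every bag has size at most 2, so the width is 2 − 1 = 1 and tw(G) ≤ 1. Since G has at least one edge (e.g. 4–1), it is not an edgeless graph, so tw(G) ≥ 1. Hence tw(G) = 1 exactly.

1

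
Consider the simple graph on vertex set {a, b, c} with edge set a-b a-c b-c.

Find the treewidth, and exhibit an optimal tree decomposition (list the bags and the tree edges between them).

A single bag containing all 3 vertices is trivially a valid decomposition of width 2. For the lower bound, the 3 vertices {a, b, c} are pairwise adjacent, and any tree decomposition puts a clique entirely inside one bag — forcing width ≥ 2. Therefore the treewidth is 2.

Treewidth 2.
One optimal decomposition is:
Bags: B1 = {a, b, c}
Tree: (single bag)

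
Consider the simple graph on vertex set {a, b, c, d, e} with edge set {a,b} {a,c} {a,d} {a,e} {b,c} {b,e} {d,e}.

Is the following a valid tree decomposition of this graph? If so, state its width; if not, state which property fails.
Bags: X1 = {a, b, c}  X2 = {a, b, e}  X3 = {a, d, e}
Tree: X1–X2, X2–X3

Yes; width 2.

Every vertex of G appears in some bag (union = {a, b, c, d, e}); every edge is covered by a bag; and for each vertex v the set of bags containing v is connected in the bag tree. The decomposition is therefore valid. The largest bag has 3 vertices, so the width is 2.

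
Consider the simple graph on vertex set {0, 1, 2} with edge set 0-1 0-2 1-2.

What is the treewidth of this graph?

2

A width-2 tree decomposition is:
Bags: B1 = {0, 1, 2}
Tree: (single bag)
A single bag containing all 3 vertices is trivially a valid decomposition of width 2. On the other hand G contains the 3-clique {0, 1, 2}. A clique must lie in a single bag of any decomposition, so no decomposition can have width below 2. Hence tw(G) = 2 exactly.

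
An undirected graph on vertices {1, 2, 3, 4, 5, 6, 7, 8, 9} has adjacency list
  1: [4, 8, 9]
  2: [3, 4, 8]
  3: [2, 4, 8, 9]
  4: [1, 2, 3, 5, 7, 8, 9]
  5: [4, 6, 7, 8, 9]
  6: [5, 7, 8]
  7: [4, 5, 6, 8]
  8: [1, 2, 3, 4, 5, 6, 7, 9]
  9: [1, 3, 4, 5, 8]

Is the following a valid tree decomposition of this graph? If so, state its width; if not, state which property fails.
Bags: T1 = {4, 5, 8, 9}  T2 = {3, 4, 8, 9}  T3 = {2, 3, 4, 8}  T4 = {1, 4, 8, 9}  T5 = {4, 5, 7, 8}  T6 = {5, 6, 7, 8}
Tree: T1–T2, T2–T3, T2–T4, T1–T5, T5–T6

Yes; width 3.

Checking the three conditions: (i) the bags cover all of {1, 2, 3, 4, 5, 6, 7, 8, 9}; (ii) for each edge, some bag contains both endpoints; (iii) the bags containing any fixed vertex form a subtree. All hold, so the decomposition is valid with width 4 − 1 = 3.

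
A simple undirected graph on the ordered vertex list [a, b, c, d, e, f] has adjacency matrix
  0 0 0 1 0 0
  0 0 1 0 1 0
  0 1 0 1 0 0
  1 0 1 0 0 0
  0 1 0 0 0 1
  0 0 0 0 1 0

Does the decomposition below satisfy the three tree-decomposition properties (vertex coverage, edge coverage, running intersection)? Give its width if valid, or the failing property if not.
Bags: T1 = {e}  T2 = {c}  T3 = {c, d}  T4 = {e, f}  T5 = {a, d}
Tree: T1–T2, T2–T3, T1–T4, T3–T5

No — vertex b appears in no bag.

A tree decomposition must satisfy three properties: every vertex lies in some bag; for every edge, both endpoints lie together in some bag; and for every vertex, the bags containing it form a connected subtree. Here vertex b appears in no bag, so the decomposition is invalid.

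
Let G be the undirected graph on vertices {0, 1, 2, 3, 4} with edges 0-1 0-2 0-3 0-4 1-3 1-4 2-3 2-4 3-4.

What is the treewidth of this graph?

3

A width-3 tree decomposition is:
Bags: B1 = {0, 2, 3, 4}  B2 = {0, 1, 3, 4}
Tree: B1–B2
Every bag has size at most 4, so the width is 4 − 1 = 3 and tw(G) ≤ 3. For the lower bound, the 4 vertices {0, 1, 3, 4} are pairwise adjacent, and any tree decomposition puts a clique entirely inside one bag — forcing width ≥ 3. Therefore the treewidth is 3.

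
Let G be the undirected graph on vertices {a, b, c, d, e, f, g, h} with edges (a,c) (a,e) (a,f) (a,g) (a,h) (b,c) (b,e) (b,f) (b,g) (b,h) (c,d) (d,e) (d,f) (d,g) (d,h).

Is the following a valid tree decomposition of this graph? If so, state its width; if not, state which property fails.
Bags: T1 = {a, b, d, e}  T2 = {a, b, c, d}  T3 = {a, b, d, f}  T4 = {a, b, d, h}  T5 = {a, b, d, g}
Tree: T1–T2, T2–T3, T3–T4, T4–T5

Every vertex of G appears in some bag (union = {a, b, c, d, e, f, g, h}); every edge is covered by a bag; and for each vertex v the set of bags containing v is connected in the bag tree. The decomposition is therefore valid. The largest bag has 4 vertices, so the width is 3.

Yes; width 3.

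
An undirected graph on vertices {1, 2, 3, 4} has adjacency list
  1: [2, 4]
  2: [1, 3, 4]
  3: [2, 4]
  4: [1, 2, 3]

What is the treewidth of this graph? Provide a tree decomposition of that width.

Treewidth 2.
One such decomposition:
Bags: B1 = {1, 2, 4}  B2 = {2, 3, 4}
Tree: B1–B2

Each bag holds 3 vertices, so the decomposition has width 2, which upper-bounds the treewidth. On the other hand G contains the 3-clique {1, 2, 4}. A clique must lie in a single bag of any decomposition, so no decomposition can have width below 2. Therefore the treewidth is 2.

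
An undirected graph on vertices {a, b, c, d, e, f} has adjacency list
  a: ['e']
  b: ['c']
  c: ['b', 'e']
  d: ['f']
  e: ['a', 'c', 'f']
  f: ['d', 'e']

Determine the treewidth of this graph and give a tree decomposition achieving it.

Treewidth 1.
One optimal decomposition is:
Bags: B1 = {a, e}  B2 = {e, f}  B3 = {d, f}  B4 = {c, e}  B5 = {b, c}
Tree: B1–B2, B2–B3, B1–B4, B4–B5

The largest bag has 2 vertices, giving width 1; this decomposition certifies tw(G) ≤ 1. G has an edge, so its treewidth is at least 1. Therefore the treewidth is 1.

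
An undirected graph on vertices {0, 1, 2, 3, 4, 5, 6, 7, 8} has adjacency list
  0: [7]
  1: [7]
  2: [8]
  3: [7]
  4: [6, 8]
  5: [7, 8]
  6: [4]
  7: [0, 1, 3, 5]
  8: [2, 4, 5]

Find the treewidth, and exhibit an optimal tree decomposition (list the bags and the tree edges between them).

The largest bag has 2 vertices, giving width 1; this decomposition certifies tw(G) ≤ 1. Any graph with an edge has treewidth ≥ 1, and G has the edge 8–4. Combining the bounds, tw(G) = 1.

Treewidth 1.
Bags: B1 = {4, 8}  B2 = {5, 8}  B3 = {2, 8}  B4 = {5, 7}  B5 = {4, 6}  B6 = {3, 7}  B7 = {1, 7}  B8 = {0, 7}
Tree: B1–B2, B2–B3, B2–B4, B1–B5, B4–B6, B4–B7, B4–B8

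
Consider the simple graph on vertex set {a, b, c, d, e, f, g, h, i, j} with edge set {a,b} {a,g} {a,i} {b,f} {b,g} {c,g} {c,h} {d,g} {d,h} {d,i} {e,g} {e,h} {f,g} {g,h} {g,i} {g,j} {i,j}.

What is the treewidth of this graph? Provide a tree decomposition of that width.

The largest bag has 3 vertices, giving width 2; this decomposition certifies tw(G) ≤ 2. For the lower bound, the 3 vertices {b, f, g} are pairwise adjacent, and any tree decomposition puts a clique entirely inside one bag — forcing width ≥ 2. Hence tw(G) = 2 exactly.

Treewidth 2.
One optimal decomposition is:
Bags: B1 = {d, g, h}  B2 = {d, g, i}  B3 = {g, i, j}  B4 = {e, g, h}  B5 = {a, g, i}  B6 = {a, b, g}  B7 = {b, f, g}  B8 = {c, g, h}
Tree: B1–B2, B2–B3, B1–B4, B2–B5, B5–B6, B6–B7, B1–B8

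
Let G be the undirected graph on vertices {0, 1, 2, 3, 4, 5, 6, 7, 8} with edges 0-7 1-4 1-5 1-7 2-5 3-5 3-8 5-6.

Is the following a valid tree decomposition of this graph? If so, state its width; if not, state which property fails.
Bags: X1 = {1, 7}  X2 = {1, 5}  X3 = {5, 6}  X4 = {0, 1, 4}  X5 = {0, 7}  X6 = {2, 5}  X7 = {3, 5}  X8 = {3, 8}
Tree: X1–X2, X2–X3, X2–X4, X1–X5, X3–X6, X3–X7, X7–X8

No — bags containing vertex 0 are not connected in the tree.

A tree decomposition must satisfy three properties: every vertex lies in some bag; for every edge, both endpoints lie together in some bag; and for every vertex, the bags containing it form a connected subtree. Here bags containing vertex 0 are not connected in the tree, so the decomposition is invalid.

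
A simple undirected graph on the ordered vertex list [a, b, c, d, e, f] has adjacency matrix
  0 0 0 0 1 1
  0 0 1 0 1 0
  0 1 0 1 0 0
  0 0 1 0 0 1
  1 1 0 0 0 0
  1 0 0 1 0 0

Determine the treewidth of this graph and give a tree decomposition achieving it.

Treewidth 2.
One optimal decomposition is:
Bags: B1 = {b, c, e}  B2 = {c, d, e}  B3 = {d, e, f}  B4 = {a, e, f}
Tree: B1–B2, B2–B3, B3–B4

Each bag holds 3 vertices, so the decomposition has width 2, which upper-bounds the treewidth. Since e–b–c–d–f–a–e is a cycle in G, G is not acyclic. Forests are exactly the graphs of treewidth ≤ 1, so tw(G) ≥ 2. Combining the bounds, tw(G) = 2.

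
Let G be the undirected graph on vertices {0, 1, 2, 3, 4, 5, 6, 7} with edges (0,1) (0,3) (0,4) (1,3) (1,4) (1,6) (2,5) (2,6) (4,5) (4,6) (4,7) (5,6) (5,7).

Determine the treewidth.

2

A width-2 tree decomposition is:
Bags: B1 = {4, 5, 6}  B2 = {1, 4, 6}  B3 = {0, 1, 4}  B4 = {0, 1, 3}  B5 = {4, 5, 7}  B6 = {2, 5, 6}
Tree: B1–B2, B2–B3, B3–B4, B1–B5, B1–B6
Every bag has size at most 3, so the width is 3 − 1 = 2 and tw(G) ≤ 2. On the other hand G contains the 3-clique {2, 5, 6}. A clique must lie in a single bag of any decomposition, so no decomposition can have width below 2. Therefore the treewidth is 2.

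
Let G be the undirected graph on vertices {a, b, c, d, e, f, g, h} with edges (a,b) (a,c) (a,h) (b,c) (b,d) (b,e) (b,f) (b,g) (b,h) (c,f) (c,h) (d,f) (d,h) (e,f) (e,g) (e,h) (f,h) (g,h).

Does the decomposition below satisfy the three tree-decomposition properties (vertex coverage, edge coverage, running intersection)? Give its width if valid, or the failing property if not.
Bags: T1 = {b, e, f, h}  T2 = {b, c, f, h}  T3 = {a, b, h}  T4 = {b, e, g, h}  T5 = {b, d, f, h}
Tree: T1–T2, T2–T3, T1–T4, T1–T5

No — edge (c,a) lies in no bag.

A tree decomposition must satisfy three properties: every vertex lies in some bag; for every edge, both endpoints lie together in some bag; and for every vertex, the bags containing it form a connected subtree. Here edge (c,a) lies in no bag, so the decomposition is invalid.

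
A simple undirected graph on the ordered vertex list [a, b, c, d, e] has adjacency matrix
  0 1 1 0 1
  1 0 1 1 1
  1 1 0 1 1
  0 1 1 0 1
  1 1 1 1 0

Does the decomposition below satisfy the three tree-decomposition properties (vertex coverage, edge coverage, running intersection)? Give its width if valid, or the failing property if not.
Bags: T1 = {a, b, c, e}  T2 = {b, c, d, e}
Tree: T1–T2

Checking the three conditions: (i) the bags cover all of {a, b, c, d, e}; (ii) for each edge, some bag contains both endpoints; (iii) the bags containing any fixed vertex form a subtree. All hold, so the decomposition is valid with width 4 − 1 = 3.

Yes; width 3.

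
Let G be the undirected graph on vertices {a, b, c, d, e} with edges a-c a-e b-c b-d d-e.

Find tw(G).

2

A width-2 tree decomposition is:
Bags: B1 = {b, d, e}  B2 = {a, b, e}  B3 = {a, b, c}
Tree: B1–B2, B2–B3
The largest bag has 3 vertices, giving width 2; this decomposition certifies tw(G) ≤ 2. The edges b–d–e–a–c–b form a cycle, so G is not a tree and its treewidth is at least 2. Combining the bounds, tw(G) = 2.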